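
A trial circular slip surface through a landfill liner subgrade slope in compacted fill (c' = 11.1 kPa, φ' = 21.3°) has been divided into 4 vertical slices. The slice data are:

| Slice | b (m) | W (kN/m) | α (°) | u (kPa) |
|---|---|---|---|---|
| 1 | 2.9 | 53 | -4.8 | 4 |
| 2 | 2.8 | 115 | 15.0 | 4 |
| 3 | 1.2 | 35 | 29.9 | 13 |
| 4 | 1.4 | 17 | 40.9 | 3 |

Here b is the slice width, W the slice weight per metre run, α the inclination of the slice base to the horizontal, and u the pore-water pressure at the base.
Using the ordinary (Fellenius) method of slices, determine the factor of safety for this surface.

Ordinary method of slices: FS = Σ[c'·Δl_i + (W_i cosα_i − u_i·Δl_i)·tanφ'] / Σ W_i sinα_i, with Δl_i = b_i / cosα_i.
Slice 1: Δl = 2.9/cos(-4.8°) = 2.910 m; N'_1 = 53·cos(-4.8°) − 4·2.910 = 41.2; c'Δl = 32.30; W sinα = -4.4
Slice 2: Δl = 2.8/cos15.0° = 2.899 m; N'_2 = 115·cos15.0° − 4·2.899 = 99.5; c'Δl = 32.18; W sinα = 29.8
Slice 3: Δl = 1.2/cos29.9° = 1.384 m; N'_3 = 35·cos29.9° − 13·1.384 = 12.3; c'Δl = 15.37; W sinα = 17.4
Slice 4: Δl = 1.4/cos40.9° = 1.852 m; N'_4 = 17·cos40.9° − 3·1.852 = 7.3; c'Δl = 20.56; W sinα = 11.1
Σc'Δl = 100.4 kN/m; ΣN' = 160.3 kN/m; ΣW sinα = 53.9 kN/m
Resisting = 100.4 + 160.3·tan21.3° = 100.4 + 62.5 = 162.9 kN/m
FS = 162.9 / 53.9 = 3.022

FS = 3.02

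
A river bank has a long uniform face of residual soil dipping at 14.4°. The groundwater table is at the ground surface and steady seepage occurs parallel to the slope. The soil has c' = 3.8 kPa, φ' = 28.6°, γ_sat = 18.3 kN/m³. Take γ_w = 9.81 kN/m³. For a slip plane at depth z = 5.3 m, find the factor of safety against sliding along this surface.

With seepage parallel to the slope and the water table at the surface, the effective normal stress on the slip plane uses the buoyant unit weight γ' = γ_sat − γ_w while the driving shear stress uses γ_sat:
FS = [c' + γ' z cos²β tanφ'] / [γ_sat z sinβ cosβ]
γ' = 18.3 − 9.81 = 8.49 kN/m³
Numerator = 3.8 + 8.49·5.3·cos²14.4°·tan28.6° = 3.8 + 8.49·5.3·0.9382·0.5452 = 26.816 kPa
Denominator = 18.3·5.3·sin14.4°·cos14.4° = 18.3·5.3·0.2487·0.9686 = 23.363 kPa
FS = 26.816 / 23.363 = 1.148

FS = 1.15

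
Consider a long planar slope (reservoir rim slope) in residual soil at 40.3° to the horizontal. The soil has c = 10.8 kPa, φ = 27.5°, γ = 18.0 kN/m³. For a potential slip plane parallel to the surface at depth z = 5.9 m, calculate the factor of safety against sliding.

FS = 0.82

For an infinite slope with a slip plane parallel to the surface (no pore pressure): FS = [c + γz cos²β tanφ] / [γz sinβ cosβ].
γz = 18.0·5.9 = 106.20 kN/m²
Numerator = 10.8 + 106.20·cos²40.3°·tan27.5° = 10.8 + 106.20·0.5817·0.5206 = 42.957 kPa
Denominator = 106.20·sin40.3°·cos40.3° = 106.20·0.6468·0.7627 = 52.387 kPa
FS = 42.957 / 52.387 = 0.820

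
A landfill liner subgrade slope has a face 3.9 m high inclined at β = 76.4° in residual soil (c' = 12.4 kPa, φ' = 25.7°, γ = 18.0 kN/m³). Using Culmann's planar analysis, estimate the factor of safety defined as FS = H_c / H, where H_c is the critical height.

H_c = (4c'/γ) · sinβ cosφ' / [1 − cos(β − φ')]
    = (4·12.4/18.0) · sin76.4°·cos25.7° / [1 − cos50.7°]
    = 2.756 · 0.8758 / 0.3666 = 6.58 m
FS = H_c / H = 6.58 / 3.9 = 1.688

FS = 1.69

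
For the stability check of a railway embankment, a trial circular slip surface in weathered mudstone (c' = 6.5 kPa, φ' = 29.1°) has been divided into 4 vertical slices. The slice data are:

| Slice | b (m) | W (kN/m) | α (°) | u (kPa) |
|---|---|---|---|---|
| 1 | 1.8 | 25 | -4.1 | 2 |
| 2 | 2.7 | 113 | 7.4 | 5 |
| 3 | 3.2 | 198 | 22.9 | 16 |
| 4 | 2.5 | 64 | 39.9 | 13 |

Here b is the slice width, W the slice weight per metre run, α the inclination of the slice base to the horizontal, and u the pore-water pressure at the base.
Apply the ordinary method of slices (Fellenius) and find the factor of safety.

FS = 1.64

Ordinary method of slices: FS = Σ[c'·Δl_i + (W_i cosα_i − u_i·Δl_i)·tanφ'] / Σ W_i sinα_i, with Δl_i = b_i / cosα_i.
Slice 1: Δl = 1.8/cos(-4.1°) = 1.805 m; N'_1 = 25·cos(-4.1°) − 2·1.805 = 21.3; c'Δl = 11.73; W sinα = -1.8
Slice 2: Δl = 2.7/cos7.4° = 2.723 m; N'_2 = 113·cos7.4° − 5·2.723 = 98.4; c'Δl = 17.70; W sinα = 14.6
Slice 3: Δl = 3.2/cos22.9° = 3.474 m; N'_3 = 198·cos22.9° − 16·3.474 = 126.8; c'Δl = 22.58; W sinα = 77.0
Slice 4: Δl = 2.5/cos39.9° = 3.259 m; N'_4 = 64·cos39.9° − 13·3.259 = 6.7; c'Δl = 21.18; W sinα = 41.1
Σc'Δl = 73.2 kN/m; ΣN' = 253.3 kN/m; ΣW sinα = 130.9 kN/m
Resisting = 73.2 + 253.3·tan29.1° = 73.2 + 141.0 = 214.2 kN/m
FS = 214.2 / 130.9 = 1.637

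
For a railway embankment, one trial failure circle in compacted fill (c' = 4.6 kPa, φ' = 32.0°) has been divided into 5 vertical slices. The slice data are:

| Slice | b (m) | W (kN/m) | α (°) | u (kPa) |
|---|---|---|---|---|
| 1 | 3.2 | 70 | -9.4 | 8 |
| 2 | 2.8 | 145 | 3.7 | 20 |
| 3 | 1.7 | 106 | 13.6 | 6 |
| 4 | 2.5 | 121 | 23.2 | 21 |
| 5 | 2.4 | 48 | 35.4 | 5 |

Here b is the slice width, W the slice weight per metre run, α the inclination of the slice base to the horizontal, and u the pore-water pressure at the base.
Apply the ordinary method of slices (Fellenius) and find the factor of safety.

FS = 2.55

Ordinary method of slices: FS = Σ[c'·Δl_i + (W_i cosα_i − u_i·Δl_i)·tanφ'] / Σ W_i sinα_i, with Δl_i = b_i / cosα_i.
Slice 1: Δl = 3.2/cos(-9.4°) = 3.244 m; N'_1 = 70·cos(-9.4°) − 8·3.244 = 43.1; c'Δl = 14.92; W sinα = -11.4
Slice 2: Δl = 2.8/cos3.7° = 2.806 m; N'_2 = 145·cos3.7° − 20·2.806 = 88.6; c'Δl = 12.91; W sinα = 9.4
Slice 3: Δl = 1.7/cos13.6° = 1.749 m; N'_3 = 106·cos13.6° − 6·1.749 = 92.5; c'Δl = 8.05; W sinα = 24.9
Slice 4: Δl = 2.5/cos23.2° = 2.720 m; N'_4 = 121·cos23.2° − 21·2.720 = 54.1; c'Δl = 12.51; W sinα = 47.7
Slice 5: Δl = 2.4/cos35.4° = 2.944 m; N'_5 = 48·cos35.4° − 5·2.944 = 24.4; c'Δl = 13.54; W sinα = 27.8
Σc'Δl = 61.9 kN/m; ΣN' = 302.7 kN/m; ΣW sinα = 98.3 kN/m
Resisting = 61.9 + 302.7·tan32.0° = 61.9 + 189.2 = 251.1 kN/m
FS = 251.1 / 98.3 = 2.554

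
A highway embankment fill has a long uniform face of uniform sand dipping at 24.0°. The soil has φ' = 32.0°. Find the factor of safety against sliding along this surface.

For a dry cohesionless infinite slope the factor of safety is FS = tanφ' / tanβ.
FS = tan32.0° / tan24.0° = 0.6249 / 0.4452 = 1.403

FS = 1.40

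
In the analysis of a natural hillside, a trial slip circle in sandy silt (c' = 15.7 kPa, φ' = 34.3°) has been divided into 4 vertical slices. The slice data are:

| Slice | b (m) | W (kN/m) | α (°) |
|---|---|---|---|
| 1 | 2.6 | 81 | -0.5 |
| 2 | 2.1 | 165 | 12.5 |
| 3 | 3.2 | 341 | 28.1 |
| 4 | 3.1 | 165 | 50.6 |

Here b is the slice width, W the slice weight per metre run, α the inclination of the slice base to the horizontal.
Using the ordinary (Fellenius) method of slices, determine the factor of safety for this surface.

Ordinary method of slices: FS = Σ[c'·Δl_i + (W_i cosα_i)·tanφ'] / Σ W_i sinα_i, with Δl_i = b_i / cosα_i.
Slice 1: Δl = 2.6/cos(-0.5°) = 2.600 m; N'_1 = 81·cos(-0.5°) = 81.0; c'Δl = 40.82; W sinα = -0.7
Slice 2: Δl = 2.1/cos12.5° = 2.151 m; N'_2 = 165·cos12.5° = 161.1; c'Δl = 33.77; W sinα = 35.7
Slice 3: Δl = 3.2/cos28.1° = 3.628 m; N'_3 = 341·cos28.1° = 300.8; c'Δl = 56.95; W sinα = 160.6
Slice 4: Δl = 3.1/cos50.6° = 4.884 m; N'_4 = 165·cos50.6° = 104.7; c'Δl = 76.68; W sinα = 127.5
Σc'Δl = 208.2 kN/m; ΣN' = 647.6 kN/m; ΣW sinα = 323.1 kN/m
Resisting = 208.2 + 647.6·tan34.3° = 208.2 + 441.8 = 650.0 kN/m
FS = 650.0 / 323.1 = 2.012

FS = 2.01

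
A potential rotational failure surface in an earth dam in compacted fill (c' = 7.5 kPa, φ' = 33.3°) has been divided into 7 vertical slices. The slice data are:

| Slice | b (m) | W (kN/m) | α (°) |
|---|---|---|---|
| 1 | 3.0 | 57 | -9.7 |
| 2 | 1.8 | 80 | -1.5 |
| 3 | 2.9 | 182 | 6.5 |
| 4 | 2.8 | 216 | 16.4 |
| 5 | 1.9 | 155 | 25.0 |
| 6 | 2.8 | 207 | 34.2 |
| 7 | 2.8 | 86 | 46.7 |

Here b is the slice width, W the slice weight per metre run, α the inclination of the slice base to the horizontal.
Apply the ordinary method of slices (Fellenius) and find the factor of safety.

Ordinary method of slices: FS = Σ[c'·Δl_i + (W_i cosα_i)·tanφ'] / Σ W_i sinα_i, with Δl_i = b_i / cosα_i.
Slice 1: Δl = 3.0/cos(-9.7°) = 3.044 m; N'_1 = 57·cos(-9.7°) = 56.2; c'Δl = 22.83; W sinα = -9.6
Slice 2: Δl = 1.8/cos(-1.5°) = 1.801 m; N'_2 = 80·cos(-1.5°) = 80.0; c'Δl = 13.50; W sinα = -2.1
Slice 3: Δl = 2.9/cos6.5° = 2.919 m; N'_3 = 182·cos6.5° = 180.8; c'Δl = 21.89; W sinα = 20.6
Slice 4: Δl = 2.8/cos16.4° = 2.919 m; N'_4 = 216·cos16.4° = 207.2; c'Δl = 21.89; W sinα = 61.0
Slice 5: Δl = 1.9/cos25.0° = 2.096 m; N'_5 = 155·cos25.0° = 140.5; c'Δl = 15.72; W sinα = 65.5
Slice 6: Δl = 2.8/cos34.2° = 3.385 m; N'_6 = 207·cos34.2° = 171.2; c'Δl = 25.39; W sinα = 116.4
Slice 7: Δl = 2.8/cos46.7° = 4.083 m; N'_7 = 86·cos46.7° = 59.0; c'Δl = 30.62; W sinα = 62.6
Σc'Δl = 151.8 kN/m; ΣN' = 894.9 kN/m; ΣW sinα = 314.3 kN/m
Resisting = 151.8 + 894.9·tan33.3° = 151.8 + 587.8 = 739.7 kN/m
FS = 739.7 / 314.3 = 2.353

FS = 2.35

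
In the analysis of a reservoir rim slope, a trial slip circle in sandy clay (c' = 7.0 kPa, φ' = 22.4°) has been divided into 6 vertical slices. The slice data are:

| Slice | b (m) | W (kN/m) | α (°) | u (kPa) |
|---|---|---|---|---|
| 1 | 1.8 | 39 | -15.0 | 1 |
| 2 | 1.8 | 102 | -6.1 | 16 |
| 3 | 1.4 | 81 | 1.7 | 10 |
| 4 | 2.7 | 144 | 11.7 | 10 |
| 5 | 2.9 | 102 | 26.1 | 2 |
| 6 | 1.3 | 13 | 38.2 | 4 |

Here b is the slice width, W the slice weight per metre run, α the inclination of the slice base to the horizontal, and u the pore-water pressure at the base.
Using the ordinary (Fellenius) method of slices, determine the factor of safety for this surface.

FS = 3.85

Ordinary method of slices: FS = Σ[c'·Δl_i + (W_i cosα_i − u_i·Δl_i)·tanφ'] / Σ W_i sinα_i, with Δl_i = b_i / cosα_i.
Slice 1: Δl = 1.8/cos(-15.0°) = 1.863 m; N'_1 = 39·cos(-15.0°) − 1·1.863 = 35.8; c'Δl = 13.04; W sinα = -10.1
Slice 2: Δl = 1.8/cos(-6.1°) = 1.810 m; N'_2 = 102·cos(-6.1°) − 16·1.810 = 72.5; c'Δl = 12.67; W sinα = -10.8
Slice 3: Δl = 1.4/cos1.7° = 1.401 m; N'_3 = 81·cos1.7° − 10·1.401 = 67.0; c'Δl = 9.80; W sinα = 2.4
Slice 4: Δl = 2.7/cos11.7° = 2.757 m; N'_4 = 144·cos11.7° − 10·2.757 = 113.4; c'Δl = 19.30; W sinα = 29.2
Slice 5: Δl = 2.9/cos26.1° = 3.229 m; N'_5 = 102·cos26.1° − 2·3.229 = 85.1; c'Δl = 22.61; W sinα = 44.9
Slice 6: Δl = 1.3/cos38.2° = 1.654 m; N'_6 = 13·cos38.2° − 4·1.654 = 3.6; c'Δl = 11.58; W sinα = 8.0
Σc'Δl = 89.0 kN/m; ΣN' = 377.4 kN/m; ΣW sinα = 63.6 kN/m
Resisting = 89.0 + 377.4·tan22.4° = 89.0 + 155.6 = 244.6 kN/m
FS = 244.6 / 63.6 = 3.846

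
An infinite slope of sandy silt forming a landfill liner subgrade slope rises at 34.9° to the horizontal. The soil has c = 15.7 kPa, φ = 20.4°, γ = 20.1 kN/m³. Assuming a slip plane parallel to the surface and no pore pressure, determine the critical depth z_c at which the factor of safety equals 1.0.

Setting FS = 1.00 in FS = [c + γz cos²β tanφ] / [γz sinβ cosβ] and solving for z:
z = c / [γ cosβ (FS·sinβ − cosβ·tanφ)]
  = 15.7 / [20.1·cos34.9°·(1.00·sin34.9° − cos34.9°·tan20.4°)]
  = 15.7 / [20.1·0.8202·(1.00·0.5721 − 0.8202·0.3719)]
  = 15.7 / 4.4037 = 3.565 m

z_c = 3.57 m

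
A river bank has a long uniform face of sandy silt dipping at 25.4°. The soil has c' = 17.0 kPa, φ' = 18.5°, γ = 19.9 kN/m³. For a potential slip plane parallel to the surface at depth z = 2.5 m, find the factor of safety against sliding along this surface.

FS = 1.59

For an infinite slope with a slip plane parallel to the surface (no pore pressure): FS = [c' + γz cos²β tanφ'] / [γz sinβ cosβ].
γz = 19.9·2.5 = 49.75 kN/m²
Numerator = 17.0 + 49.75·cos²25.4°·tan18.5° = 17.0 + 49.75·0.8160·0.3346 = 30.583 kPa
Denominator = 49.75·sin25.4°·cos25.4° = 49.75·0.4289·0.9033 = 19.277 kPa
FS = 30.583 / 19.277 = 1.587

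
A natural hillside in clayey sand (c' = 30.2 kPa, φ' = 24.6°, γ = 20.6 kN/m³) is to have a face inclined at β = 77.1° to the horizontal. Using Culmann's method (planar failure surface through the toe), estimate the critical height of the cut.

Culmann's analysis gives the critical failure plane at α_cr = (β + φ')/2 = (77.1 + 24.6)/2 = 50.8°, and the critical height
H_c = (4c'/γ) · sinβ cosφ' / [1 − cos(β − φ')]
    = (4·30.2/20.6) · sin77.1°·cos24.6° / [1 − cos(52.5°)]
    = 5.864 · 0.9748·0.9092 / [1 − 0.6088]
    = 5.864 · 0.8863 / 0.3912
    = 13.28 m

H_c = 13.28 m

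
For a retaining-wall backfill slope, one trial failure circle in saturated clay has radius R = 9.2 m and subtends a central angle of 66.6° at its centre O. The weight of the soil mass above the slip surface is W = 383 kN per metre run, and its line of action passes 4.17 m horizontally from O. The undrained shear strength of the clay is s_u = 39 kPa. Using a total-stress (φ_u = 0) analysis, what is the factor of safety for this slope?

Taking moments about the centre O, the resisting moment is provided by the undrained shear strength acting along the arc:
Arc length L_a = R·θ = 9.2·(66.6°·π/180) = 9.2·1.1624 = 10.69 m
M_R = s_u·L_a·R = 39·10.69·9.2 = 3837.0 kN·m/m
M_D = W·d = 383·4.17 = 1597.1 kN·m/m
FS = M_R / M_D = 3837.0 / 1597.1 = 2.402

FS = 2.40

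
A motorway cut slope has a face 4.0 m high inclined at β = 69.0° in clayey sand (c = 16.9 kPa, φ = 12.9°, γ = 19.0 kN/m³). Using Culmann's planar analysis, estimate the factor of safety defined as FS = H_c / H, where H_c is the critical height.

FS = 1.83

H_c = (4c/γ) · sinβ cosφ / [1 − cos(β − φ)]
    = (4·16.9/19.0) · sin69.0°·cos12.9° / [1 − cos56.1°]
    = 3.558 · 0.9100 / 0.4423 = 7.32 m
FS = H_c / H = 7.32 / 4.0 = 1.830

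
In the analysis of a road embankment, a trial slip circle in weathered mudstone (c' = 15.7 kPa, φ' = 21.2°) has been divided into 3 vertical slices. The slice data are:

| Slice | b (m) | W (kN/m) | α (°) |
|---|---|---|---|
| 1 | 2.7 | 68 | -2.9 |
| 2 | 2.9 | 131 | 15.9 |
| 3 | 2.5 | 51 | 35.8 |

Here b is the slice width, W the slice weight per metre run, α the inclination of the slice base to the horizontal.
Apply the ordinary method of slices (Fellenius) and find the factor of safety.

FS = 3.68

Ordinary method of slices: FS = Σ[c'·Δl_i + (W_i cosα_i)·tanφ'] / Σ W_i sinα_i, with Δl_i = b_i / cosα_i.
Slice 1: Δl = 2.7/cos(-2.9°) = 2.703 m; N'_1 = 68·cos(-2.9°) = 67.9; c'Δl = 42.44; W sinα = -3.4
Slice 2: Δl = 2.9/cos15.9° = 3.015 m; N'_2 = 131·cos15.9° = 126.0; c'Δl = 47.34; W sinα = 35.9
Slice 3: Δl = 2.5/cos35.8° = 3.082 m; N'_3 = 51·cos35.8° = 41.4; c'Δl = 48.39; W sinα = 29.8
Σc'Δl = 138.2 kN/m; ΣN' = 235.3 kN/m; ΣW sinα = 62.3 kN/m
Resisting = 138.2 + 235.3·tan21.2° = 138.2 + 91.3 = 229.4 kN/m
FS = 229.4 / 62.3 = 3.684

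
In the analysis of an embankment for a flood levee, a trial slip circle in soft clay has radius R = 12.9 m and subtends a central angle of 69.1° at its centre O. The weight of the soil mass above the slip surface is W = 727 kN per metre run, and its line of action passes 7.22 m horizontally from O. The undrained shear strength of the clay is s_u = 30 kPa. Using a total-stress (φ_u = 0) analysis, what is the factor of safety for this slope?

Taking moments about the centre O, the resisting moment is provided by the undrained shear strength acting along the arc:
Arc length L_a = R·θ = 12.9·(69.1°·π/180) = 12.9·1.2060 = 15.56 m
M_R = s_u·L_a·R = 30·15.56·12.9 = 6020.8 kN·m/m
M_D = W·d = 727·7.22 = 5248.9 kN·m/m
FS = M_R / M_D = 6020.8 / 5248.9 = 1.147

FS = 1.15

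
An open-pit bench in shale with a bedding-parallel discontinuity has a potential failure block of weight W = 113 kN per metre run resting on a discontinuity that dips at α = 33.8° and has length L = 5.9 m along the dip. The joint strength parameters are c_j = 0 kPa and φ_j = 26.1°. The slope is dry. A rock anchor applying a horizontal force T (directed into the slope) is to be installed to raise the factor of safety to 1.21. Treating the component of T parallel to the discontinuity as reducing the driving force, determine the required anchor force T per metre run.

Resolving forces along and normal to the sliding plane, with the horizontal anchor force T adding T·sinα to the effective normal force and T·cosα acting up the plane against the driving force:
FS = [c_jL + (W cosα + T sinα) tanφ_j] / [W sinα − T cosα]
Without the anchor: N' = 93.9 kN/m, driving T_d = 62.9 kN/m, resisting R = 0·5.9 + 93.9·tan26.1° = 46.0 kN/m, FS = 0.73.
Setting FS = 1.21 and solving for T:
1.21·(62.9 − T cos33.8°) = 46.0 + T sin33.8°·tan26.1°
T·(sin33.8°·tan26.1° + 1.21·cos33.8°) = 1.21·62.9 − 46.0
T·(0.5563·0.4899 + 1.21·0.8310) = 76.1 − 46.0 = 30.1
T·1.2780 = 30.1
T = 23.5 kN/m

T = 24 kN/m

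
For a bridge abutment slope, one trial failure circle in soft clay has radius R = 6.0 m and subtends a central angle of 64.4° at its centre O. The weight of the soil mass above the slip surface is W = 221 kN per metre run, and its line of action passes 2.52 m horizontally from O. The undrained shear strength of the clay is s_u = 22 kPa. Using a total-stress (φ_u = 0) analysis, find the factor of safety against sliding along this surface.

FS = 1.60

Taking moments about the centre O, the resisting moment is provided by the undrained shear strength acting along the arc:
Arc length L_a = R·θ = 6.0·(64.4°·π/180) = 6.0·1.1240 = 6.74 m
M_R = s_u·L_a·R = 22·6.74·6.0 = 890.2 kN·m/m
M_D = W·d = 221·2.52 = 556.9 kN·m/m
FS = M_R / M_D = 890.2 / 556.9 = 1.598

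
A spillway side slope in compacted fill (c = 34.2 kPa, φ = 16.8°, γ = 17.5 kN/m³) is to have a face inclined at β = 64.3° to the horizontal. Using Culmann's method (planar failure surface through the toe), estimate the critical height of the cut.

H_c = 20.79 m

Culmann's analysis gives the critical failure plane at α_cr = (β + φ)/2 = (64.3 + 16.8)/2 = 40.5°, and the critical height
H_c = (4c/γ) · sinβ cosφ / [1 − cos(β − φ)]
    = (4·34.2/17.5) · sin64.3°·cos16.8° / [1 − cos(47.5°)]
    = 7.817 · 0.9011·0.9573 / [1 − 0.6756]
    = 7.817 · 0.8626 / 0.3244
    = 20.79 m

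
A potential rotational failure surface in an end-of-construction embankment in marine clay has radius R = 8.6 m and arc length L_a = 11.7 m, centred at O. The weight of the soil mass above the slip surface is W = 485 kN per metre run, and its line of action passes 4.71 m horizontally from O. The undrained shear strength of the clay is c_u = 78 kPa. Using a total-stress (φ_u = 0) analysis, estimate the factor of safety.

Taking moments about the centre O, the resisting moment is provided by the undrained shear strength acting along the arc:
M_R = c_u·L_a·R = 78·11.70·8.6 = 7848.4 kN·m/m
M_D = W·d = 485·4.71 = 2284.3 kN·m/m
FS = M_R / M_D = 7848.4 / 2284.3 = 3.436

FS = 3.44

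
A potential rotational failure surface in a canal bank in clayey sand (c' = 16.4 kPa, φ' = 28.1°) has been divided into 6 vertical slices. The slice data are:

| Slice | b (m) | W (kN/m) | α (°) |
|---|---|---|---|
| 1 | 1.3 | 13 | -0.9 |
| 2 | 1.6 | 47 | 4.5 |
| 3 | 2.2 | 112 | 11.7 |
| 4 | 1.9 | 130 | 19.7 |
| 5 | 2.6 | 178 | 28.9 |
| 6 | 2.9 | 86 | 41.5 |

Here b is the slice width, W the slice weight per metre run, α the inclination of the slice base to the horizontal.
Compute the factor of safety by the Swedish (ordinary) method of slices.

Ordinary method of slices: FS = Σ[c'·Δl_i + (W_i cosα_i)·tanφ'] / Σ W_i sinα_i, with Δl_i = b_i / cosα_i.
Slice 1: Δl = 1.3/cos(-0.9°) = 1.300 m; N'_1 = 13·cos(-0.9°) = 13.0; c'Δl = 21.32; W sinα = -0.2
Slice 2: Δl = 1.6/cos4.5° = 1.605 m; N'_2 = 47·cos4.5° = 46.9; c'Δl = 26.32; W sinα = 3.7
Slice 3: Δl = 2.2/cos11.7° = 2.247 m; N'_3 = 112·cos11.7° = 109.7; c'Δl = 36.85; W sinα = 22.7
Slice 4: Δl = 1.9/cos19.7° = 2.018 m; N'_4 = 130·cos19.7° = 122.4; c'Δl = 33.10; W sinα = 43.8
Slice 5: Δl = 2.6/cos28.9° = 2.970 m; N'_5 = 178·cos28.9° = 155.8; c'Δl = 48.71; W sinα = 86.0
Slice 6: Δl = 2.9/cos41.5° = 3.872 m; N'_6 = 86·cos41.5° = 64.4; c'Δl = 63.50; W sinα = 57.0
Σc'Δl = 229.8 kN/m; ΣN' = 512.2 kN/m; ΣW sinα = 213.0 kN/m
Resisting = 229.8 + 512.2·tan28.1° = 229.8 + 273.5 = 503.3 kN/m
FS = 503.3 / 213.0 = 2.362

FS = 2.36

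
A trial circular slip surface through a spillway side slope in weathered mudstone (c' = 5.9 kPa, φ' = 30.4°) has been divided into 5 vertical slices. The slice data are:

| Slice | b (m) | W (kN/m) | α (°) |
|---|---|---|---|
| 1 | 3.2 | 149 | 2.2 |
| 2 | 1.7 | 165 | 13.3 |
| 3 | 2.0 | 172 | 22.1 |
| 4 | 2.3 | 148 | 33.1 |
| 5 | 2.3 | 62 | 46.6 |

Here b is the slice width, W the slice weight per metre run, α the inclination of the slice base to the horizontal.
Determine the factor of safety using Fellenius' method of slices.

Ordinary method of slices: FS = Σ[c'·Δl_i + (W_i cosα_i)·tanφ'] / Σ W_i sinα_i, with Δl_i = b_i / cosα_i.
Slice 1: Δl = 3.2/cos2.2° = 3.202 m; N'_1 = 149·cos2.2° = 148.9; c'Δl = 18.89; W sinα = 5.7
Slice 2: Δl = 1.7/cos13.3° = 1.747 m; N'_2 = 165·cos13.3° = 160.6; c'Δl = 10.31; W sinα = 38.0
Slice 3: Δl = 2.0/cos22.1° = 2.159 m; N'_3 = 172·cos22.1° = 159.4; c'Δl = 12.74; W sinα = 64.7
Slice 4: Δl = 2.3/cos33.1° = 2.746 m; N'_4 = 148·cos33.1° = 124.0; c'Δl = 16.20; W sinα = 80.8
Slice 5: Δl = 2.3/cos46.6° = 3.347 m; N'_5 = 62·cos46.6° = 42.6; c'Δl = 19.75; W sinα = 45.0
Σc'Δl = 77.9 kN/m; ΣN' = 635.4 kN/m; ΣW sinα = 234.3 kN/m
Resisting = 77.9 + 635.4·tan30.4° = 77.9 + 372.8 = 450.7 kN/m
FS = 450.7 / 234.3 = 1.924

FS = 1.92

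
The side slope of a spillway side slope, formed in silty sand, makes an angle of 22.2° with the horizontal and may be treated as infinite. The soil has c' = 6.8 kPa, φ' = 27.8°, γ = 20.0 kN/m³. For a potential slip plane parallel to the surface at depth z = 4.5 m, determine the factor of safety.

FS = 1.51

For an infinite slope with a slip plane parallel to the surface (no pore pressure): FS = [c' + γz cos²β tanφ'] / [γz sinβ cosβ].
γz = 20.0·4.5 = 90.00 kN/m²
Numerator = 6.8 + 90.00·cos²22.2°·tan27.8° = 6.8 + 90.00·0.8572·0.5272 = 47.477 kPa
Denominator = 90.00·sin22.2°·cos22.2° = 90.00·0.3778·0.9259 = 31.485 kPa
FS = 47.477 / 31.485 = 1.508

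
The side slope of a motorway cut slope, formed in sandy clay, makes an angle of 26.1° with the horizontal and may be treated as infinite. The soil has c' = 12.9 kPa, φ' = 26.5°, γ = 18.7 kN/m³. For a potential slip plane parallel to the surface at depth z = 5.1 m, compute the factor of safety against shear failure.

FS = 1.36

For an infinite slope with a slip plane parallel to the surface (no pore pressure): FS = [c' + γz cos²β tanφ'] / [γz sinβ cosβ].
γz = 18.7·5.1 = 95.37 kN/m²
Numerator = 12.9 + 95.37·cos²26.1°·tan26.5° = 12.9 + 95.37·0.8065·0.4986 = 51.247 kPa
Denominator = 95.37·sin26.1°·cos26.1° = 95.37·0.4399·0.8980 = 37.679 kPa
FS = 51.247 / 37.679 = 1.360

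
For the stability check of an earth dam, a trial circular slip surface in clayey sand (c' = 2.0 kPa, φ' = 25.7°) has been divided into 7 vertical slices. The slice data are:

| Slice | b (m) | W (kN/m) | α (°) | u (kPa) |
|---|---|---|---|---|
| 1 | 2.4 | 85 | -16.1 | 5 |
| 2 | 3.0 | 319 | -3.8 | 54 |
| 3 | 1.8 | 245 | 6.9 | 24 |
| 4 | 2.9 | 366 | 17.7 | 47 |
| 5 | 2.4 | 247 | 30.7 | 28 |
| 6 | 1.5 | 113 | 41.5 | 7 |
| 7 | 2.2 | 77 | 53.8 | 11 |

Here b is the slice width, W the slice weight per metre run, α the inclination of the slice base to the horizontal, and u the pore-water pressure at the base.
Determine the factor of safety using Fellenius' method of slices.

Ordinary method of slices: FS = Σ[c'·Δl_i + (W_i cosα_i − u_i·Δl_i)·tanφ'] / Σ W_i sinα_i, with Δl_i = b_i / cosα_i.
Slice 1: Δl = 2.4/cos(-16.1°) = 2.498 m; N'_1 = 85·cos(-16.1°) − 5·2.498 = 69.2; c'Δl = 5.00; W sinα = -23.6
Slice 2: Δl = 3.0/cos(-3.8°) = 3.007 m; N'_2 = 319·cos(-3.8°) − 54·3.007 = 155.9; c'Δl = 6.01; W sinα = -21.1
Slice 3: Δl = 1.8/cos6.9° = 1.813 m; N'_3 = 245·cos6.9° − 24·1.813 = 199.7; c'Δl = 3.63; W sinα = 29.4
Slice 4: Δl = 2.9/cos17.7° = 3.044 m; N'_4 = 366·cos17.7° − 47·3.044 = 205.6; c'Δl = 6.09; W sinα = 111.3
Slice 5: Δl = 2.4/cos30.7° = 2.791 m; N'_5 = 247·cos30.7° − 28·2.791 = 134.2; c'Δl = 5.58; W sinα = 126.1
Slice 6: Δl = 1.5/cos41.5° = 2.003 m; N'_6 = 113·cos41.5° − 7·2.003 = 70.6; c'Δl = 4.01; W sinα = 74.9
Slice 7: Δl = 2.2/cos53.8° = 3.725 m; N'_7 = 77·cos53.8° − 11·3.725 = 4.5; c'Δl = 7.45; W sinα = 62.1
Σc'Δl = 37.8 kN/m; ΣN' = 839.8 kN/m; ΣW sinα = 359.1 kN/m
Resisting = 37.8 + 839.8·tan25.7° = 37.8 + 404.2 = 441.9 kN/m
FS = 441.9 / 359.1 = 1.231

FS = 1.23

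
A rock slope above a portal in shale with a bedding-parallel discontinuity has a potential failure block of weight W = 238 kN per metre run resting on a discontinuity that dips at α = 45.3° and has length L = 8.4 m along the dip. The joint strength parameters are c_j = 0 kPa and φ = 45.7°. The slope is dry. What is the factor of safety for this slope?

FS = 1.01

Resolving the block weight along and normal to the plane and applying the Mohr–Coulomb strength on the joint:
N' = W cosα = 238·cos45.3° = 167.4 kN/m
Driving force T = W sinα = 238·sin45.3° = 169.2 kN/m
Resisting force R = c_j·L + N'·tanφ = 0·8.4 + 167.4·tan45.7° = 0.0 + 171.5 = 171.5 kN/m
FS = R / T = 171.5 / 169.2 = 1.014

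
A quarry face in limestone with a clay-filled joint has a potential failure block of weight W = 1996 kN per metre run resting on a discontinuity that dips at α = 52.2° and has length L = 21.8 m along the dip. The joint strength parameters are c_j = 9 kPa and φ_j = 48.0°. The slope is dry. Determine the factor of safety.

FS = 0.99

Resolving the block weight along and normal to the plane and applying the Mohr–Coulomb strength on the joint:
N' = W cosα = 1996·cos52.2° = 1223.4 kN/m
Driving force T = W sinα = 1996·sin52.2° = 1577.1 kN/m
Resisting force R = c_j·L + N'·tanφ_j = 9·21.8 + 1223.4·tan48.0° = 196.2 + 1358.7 = 1554.9 kN/m
FS = R / T = 1554.9 / 1577.1 = 0.986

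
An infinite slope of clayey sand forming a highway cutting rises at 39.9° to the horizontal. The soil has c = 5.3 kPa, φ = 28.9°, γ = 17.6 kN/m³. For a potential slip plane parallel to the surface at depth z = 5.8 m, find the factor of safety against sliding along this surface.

FS = 0.77

For an infinite slope with a slip plane parallel to the surface (no pore pressure): FS = [c + γz cos²β tanφ] / [γz sinβ cosβ].
γz = 17.6·5.8 = 102.08 kN/m²
Numerator = 5.3 + 102.08·cos²39.9°·tan28.9° = 5.3 + 102.08·0.5885·0.5520 = 38.465 kPa
Denominator = 102.08·sin39.9°·cos39.9° = 102.08·0.6414·0.7672 = 50.233 kPa
FS = 38.465 / 50.233 = 0.766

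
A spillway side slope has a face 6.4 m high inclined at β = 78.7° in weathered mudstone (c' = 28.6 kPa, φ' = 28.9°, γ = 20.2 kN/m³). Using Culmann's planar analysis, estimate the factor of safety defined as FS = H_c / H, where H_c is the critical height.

H_c = (4c'/γ) · sinβ cosφ' / [1 − cos(β − φ')]
    = (4·28.6/20.2) · sin78.7°·cos28.9° / [1 − cos49.8°]
    = 5.663 · 0.8585 / 0.3545 = 13.71 m
FS = H_c / H = 13.71 / 6.4 = 2.143

FS = 2.14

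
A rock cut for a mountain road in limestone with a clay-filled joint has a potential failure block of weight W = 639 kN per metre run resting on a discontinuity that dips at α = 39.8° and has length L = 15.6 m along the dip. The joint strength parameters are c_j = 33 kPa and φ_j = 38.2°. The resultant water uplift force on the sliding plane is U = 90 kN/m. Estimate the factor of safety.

FS = 2.03

Resolving the block weight along and normal to the plane and applying the Mohr–Coulomb strength on the joint:
N' = W cosα − U = 639·cos39.8° − 90 = 400.9 kN/m
Driving force T = W sinα = 639·sin39.8° = 409.0 kN/m
Resisting force R = c_j·L + N'·tanφ_j = 33·15.6 + 400.9·tan38.2° = 514.8 + 315.5 = 830.3 kN/m
FS = R / T = 830.3 / 409.0 = 2.030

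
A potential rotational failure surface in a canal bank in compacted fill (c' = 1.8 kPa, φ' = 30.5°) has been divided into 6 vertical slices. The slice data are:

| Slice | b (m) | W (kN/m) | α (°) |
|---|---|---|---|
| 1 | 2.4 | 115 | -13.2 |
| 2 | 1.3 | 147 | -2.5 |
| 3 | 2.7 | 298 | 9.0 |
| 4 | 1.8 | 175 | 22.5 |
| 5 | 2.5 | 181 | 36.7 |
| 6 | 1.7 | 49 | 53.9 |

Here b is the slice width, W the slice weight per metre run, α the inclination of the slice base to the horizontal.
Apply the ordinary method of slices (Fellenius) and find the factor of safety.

FS = 2.40

Ordinary method of slices: FS = Σ[c'·Δl_i + (W_i cosα_i)·tanφ'] / Σ W_i sinα_i, with Δl_i = b_i / cosα_i.
Slice 1: Δl = 2.4/cos(-13.2°) = 2.465 m; N'_1 = 115·cos(-13.2°) = 112.0; c'Δl = 4.44; W sinα = -26.3
Slice 2: Δl = 1.3/cos(-2.5°) = 1.301 m; N'_2 = 147·cos(-2.5°) = 146.9; c'Δl = 2.34; W sinα = -6.4
Slice 3: Δl = 2.7/cos9.0° = 2.734 m; N'_3 = 298·cos9.0° = 294.3; c'Δl = 4.92; W sinα = 46.6
Slice 4: Δl = 1.8/cos22.5° = 1.948 m; N'_4 = 175·cos22.5° = 161.7; c'Δl = 3.51; W sinα = 67.0
Slice 5: Δl = 2.5/cos36.7° = 3.118 m; N'_5 = 181·cos36.7° = 145.1; c'Δl = 5.61; W sinα = 108.2
Slice 6: Δl = 1.7/cos53.9° = 2.885 m; N'_6 = 49·cos53.9° = 28.9; c'Δl = 5.19; W sinα = 39.6
Σc'Δl = 26.0 kN/m; ΣN' = 888.8 kN/m; ΣW sinα = 228.7 kN/m
Resisting = 26.0 + 888.8·tan30.5° = 26.0 + 523.6 = 549.6 kN/m
FS = 549.6 / 228.7 = 2.403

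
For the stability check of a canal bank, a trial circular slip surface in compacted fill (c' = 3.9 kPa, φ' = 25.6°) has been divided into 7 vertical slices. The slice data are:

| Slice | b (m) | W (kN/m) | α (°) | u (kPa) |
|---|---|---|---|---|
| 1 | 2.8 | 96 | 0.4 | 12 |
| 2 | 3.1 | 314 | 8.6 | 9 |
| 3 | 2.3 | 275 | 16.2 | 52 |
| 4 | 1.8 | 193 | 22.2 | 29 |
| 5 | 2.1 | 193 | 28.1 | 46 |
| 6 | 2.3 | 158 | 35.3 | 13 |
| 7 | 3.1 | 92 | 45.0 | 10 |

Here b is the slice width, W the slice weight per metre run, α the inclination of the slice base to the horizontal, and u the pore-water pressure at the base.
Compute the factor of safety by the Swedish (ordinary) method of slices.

Ordinary method of slices: FS = Σ[c'·Δl_i + (W_i cosα_i − u_i·Δl_i)·tanφ'] / Σ W_i sinα_i, with Δl_i = b_i / cosα_i.
Slice 1: Δl = 2.8/cos0.4° = 2.800 m; N'_1 = 96·cos0.4° − 12·2.800 = 62.4; c'Δl = 10.92; W sinα = 0.7
Slice 2: Δl = 3.1/cos8.6° = 3.135 m; N'_2 = 314·cos8.6° − 9·3.135 = 282.3; c'Δl = 12.23; W sinα = 47.0
Slice 3: Δl = 2.3/cos16.2° = 2.395 m; N'_3 = 275·cos16.2° − 52·2.395 = 139.5; c'Δl = 9.34; W sinα = 76.7
Slice 4: Δl = 1.8/cos22.2° = 1.944 m; N'_4 = 193·cos22.2° − 29·1.944 = 122.3; c'Δl = 7.58; W sinα = 72.9
Slice 5: Δl = 2.1/cos28.1° = 2.381 m; N'_5 = 193·cos28.1° − 46·2.381 = 60.7; c'Δl = 9.28; W sinα = 90.9
Slice 6: Δl = 2.3/cos35.3° = 2.818 m; N'_6 = 158·cos35.3° − 13·2.818 = 92.3; c'Δl = 10.99; W sinα = 91.3
Slice 7: Δl = 3.1/cos45.0° = 4.384 m; N'_7 = 92·cos45.0° − 10·4.384 = 21.2; c'Δl = 17.10; W sinα = 65.1
Σc'Δl = 77.4 kN/m; ΣN' = 780.8 kN/m; ΣW sinα = 444.5 kN/m
Resisting = 77.4 + 780.8·tan25.6° = 77.4 + 374.1 = 451.5 kN/m
FS = 451.5 / 444.5 = 1.016

FS = 1.02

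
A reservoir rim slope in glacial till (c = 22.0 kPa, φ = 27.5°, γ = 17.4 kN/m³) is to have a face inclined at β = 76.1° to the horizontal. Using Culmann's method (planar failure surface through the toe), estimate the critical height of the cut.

Culmann's analysis gives the critical failure plane at α_cr = (β + φ)/2 = (76.1 + 27.5)/2 = 51.8°, and the critical height
H_c = (4c/γ) · sinβ cosφ / [1 − cos(β − φ)]
    = (4·22.0/17.4) · sin76.1°·cos27.5° / [1 − cos(48.6°)]
    = 5.057 · 0.9707·0.8870 / [1 − 0.6613]
    = 5.057 · 0.8610 / 0.3387
    = 12.86 m

H_c = 12.86 m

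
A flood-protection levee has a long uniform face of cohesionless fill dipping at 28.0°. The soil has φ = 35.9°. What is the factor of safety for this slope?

FS = 1.36

For a dry cohesionless infinite slope the factor of safety is FS = tanφ / tanβ.
FS = tan35.9° / tan28.0° = 0.7239 / 0.5317 = 1.361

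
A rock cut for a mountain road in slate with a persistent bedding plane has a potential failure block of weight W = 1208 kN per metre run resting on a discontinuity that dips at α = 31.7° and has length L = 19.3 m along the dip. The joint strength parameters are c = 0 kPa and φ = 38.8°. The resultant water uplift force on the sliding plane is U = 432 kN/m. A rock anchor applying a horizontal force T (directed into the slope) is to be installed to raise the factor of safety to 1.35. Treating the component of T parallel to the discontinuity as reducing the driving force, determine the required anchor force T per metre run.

T = 241 kN/m

Resolving forces along and normal to the sliding plane, with the horizontal anchor force T adding T·sinα to the effective normal force and T·cosα acting up the plane against the driving force:
FS = [cL + (W cosα − U + T sinα) tanφ] / [W sinα − T cosα]
Without the anchor: N' = 595.8 kN/m, driving T_d = 634.8 kN/m, resisting R = 0·19.3 + 595.8·tan38.8° = 479.0 kN/m, FS = 0.75.
Setting FS = 1.35 and solving for T:
1.35·(634.8 − T cos31.7°) = 479.0 + T sin31.7°·tan38.8°
T·(sin31.7°·tan38.8° + 1.35·cos31.7°) = 1.35·634.8 − 479.0
T·(0.5255·0.8040 + 1.35·0.8508) = 856.9 − 479.0 = 377.9
T·1.5711 = 377.9
T = 240.5 kN/m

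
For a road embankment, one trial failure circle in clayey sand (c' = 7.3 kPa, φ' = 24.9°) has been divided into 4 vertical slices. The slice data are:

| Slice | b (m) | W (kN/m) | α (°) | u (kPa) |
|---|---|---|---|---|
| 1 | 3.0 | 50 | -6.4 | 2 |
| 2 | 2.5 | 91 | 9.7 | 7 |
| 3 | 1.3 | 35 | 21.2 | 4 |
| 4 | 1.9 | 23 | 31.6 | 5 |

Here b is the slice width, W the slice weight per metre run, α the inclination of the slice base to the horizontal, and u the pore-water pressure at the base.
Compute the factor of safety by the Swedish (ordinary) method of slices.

FS = 3.98

Ordinary method of slices: FS = Σ[c'·Δl_i + (W_i cosα_i − u_i·Δl_i)·tanφ'] / Σ W_i sinα_i, with Δl_i = b_i / cosα_i.
Slice 1: Δl = 3.0/cos(-6.4°) = 3.019 m; N'_1 = 50·cos(-6.4°) − 2·3.019 = 43.7; c'Δl = 22.04; W sinα = -5.6
Slice 2: Δl = 2.5/cos9.7° = 2.536 m; N'_2 = 91·cos9.7° − 7·2.536 = 71.9; c'Δl = 18.51; W sinα = 15.3
Slice 3: Δl = 1.3/cos21.2° = 1.394 m; N'_3 = 35·cos21.2° − 4·1.394 = 27.1; c'Δl = 10.18; W sinα = 12.7
Slice 4: Δl = 1.9/cos31.6° = 2.231 m; N'_4 = 23·cos31.6° − 5·2.231 = 8.4; c'Δl = 16.28; W sinα = 12.1
Σc'Δl = 67.0 kN/m; ΣN' = 151.1 kN/m; ΣW sinα = 34.5 kN/m
Resisting = 67.0 + 151.1·tan24.9° = 67.0 + 70.1 = 137.1 kN/m
FS = 137.1 / 34.5 = 3.979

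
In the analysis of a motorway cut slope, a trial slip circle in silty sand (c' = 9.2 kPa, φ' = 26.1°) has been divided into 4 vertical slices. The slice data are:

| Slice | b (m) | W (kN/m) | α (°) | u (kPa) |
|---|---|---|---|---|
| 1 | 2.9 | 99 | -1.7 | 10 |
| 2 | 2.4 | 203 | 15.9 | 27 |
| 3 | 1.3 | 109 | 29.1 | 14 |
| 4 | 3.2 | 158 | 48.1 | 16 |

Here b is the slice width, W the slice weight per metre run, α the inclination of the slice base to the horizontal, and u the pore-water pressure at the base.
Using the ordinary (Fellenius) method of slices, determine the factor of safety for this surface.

FS = 1.14

Ordinary method of slices: FS = Σ[c'·Δl_i + (W_i cosα_i − u_i·Δl_i)·tanφ'] / Σ W_i sinα_i, with Δl_i = b_i / cosα_i.
Slice 1: Δl = 2.9/cos(-1.7°) = 2.901 m; N'_1 = 99·cos(-1.7°) − 10·2.901 = 69.9; c'Δl = 26.69; W sinα = -2.9
Slice 2: Δl = 2.4/cos15.9° = 2.495 m; N'_2 = 203·cos15.9° − 27·2.495 = 127.9; c'Δl = 22.96; W sinα = 55.6
Slice 3: Δl = 1.3/cos29.1° = 1.488 m; N'_3 = 109·cos29.1° − 14·1.488 = 74.4; c'Δl = 13.69; W sinα = 53.0
Slice 4: Δl = 3.2/cos48.1° = 4.792 m; N'_4 = 158·cos48.1° − 16·4.792 = 28.9; c'Δl = 44.08; W sinα = 117.6
Σc'Δl = 107.4 kN/m; ΣN' = 301.1 kN/m; ΣW sinα = 223.3 kN/m
Resisting = 107.4 + 301.1·tan26.1° = 107.4 + 147.5 = 254.9 kN/m
FS = 254.9 / 223.3 = 1.142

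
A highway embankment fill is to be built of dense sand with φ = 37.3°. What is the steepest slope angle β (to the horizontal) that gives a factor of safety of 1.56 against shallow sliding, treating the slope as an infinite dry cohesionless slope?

β = 26.0°

For an infinite dry cohesionless slope FS = tanφ/tanβ, so tanβ = tanφ / FS.
tanβ = tan37.3° / 1.56 = 0.7618 / 1.56 = 0.4883
β = arctan(0.4883) = 26.03°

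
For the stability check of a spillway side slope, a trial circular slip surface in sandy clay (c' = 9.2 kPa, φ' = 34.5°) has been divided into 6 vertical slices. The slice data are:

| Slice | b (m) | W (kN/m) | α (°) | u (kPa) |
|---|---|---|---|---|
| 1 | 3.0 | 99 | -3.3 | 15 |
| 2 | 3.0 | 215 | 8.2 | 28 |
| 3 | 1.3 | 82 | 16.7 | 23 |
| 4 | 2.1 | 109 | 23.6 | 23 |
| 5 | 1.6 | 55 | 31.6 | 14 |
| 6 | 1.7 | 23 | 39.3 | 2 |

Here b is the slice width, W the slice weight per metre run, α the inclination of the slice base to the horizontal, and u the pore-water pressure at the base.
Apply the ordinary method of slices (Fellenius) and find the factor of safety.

FS = 2.51

Ordinary method of slices: FS = Σ[c'·Δl_i + (W_i cosα_i − u_i·Δl_i)·tanφ'] / Σ W_i sinα_i, with Δl_i = b_i / cosα_i.
Slice 1: Δl = 3.0/cos(-3.3°) = 3.005 m; N'_1 = 99·cos(-3.3°) − 15·3.005 = 53.8; c'Δl = 27.65; W sinα = -5.7
Slice 2: Δl = 3.0/cos8.2° = 3.031 m; N'_2 = 215·cos8.2° − 28·3.031 = 127.9; c'Δl = 27.89; W sinα = 30.7
Slice 3: Δl = 1.3/cos16.7° = 1.357 m; N'_3 = 82·cos16.7° − 23·1.357 = 47.3; c'Δl = 12.49; W sinα = 23.6
Slice 4: Δl = 2.1/cos23.6° = 2.292 m; N'_4 = 109·cos23.6° − 23·2.292 = 47.2; c'Δl = 21.08; W sinα = 43.6
Slice 5: Δl = 1.6/cos31.6° = 1.879 m; N'_5 = 55·cos31.6° − 14·1.879 = 20.5; c'Δl = 17.28; W sinα = 28.8
Slice 6: Δl = 1.7/cos39.3° = 2.197 m; N'_6 = 23·cos39.3° − 2·2.197 = 13.4; c'Δl = 20.21; W sinα = 14.6
Σc'Δl = 126.6 kN/m; ΣN' = 310.1 kN/m; ΣW sinα = 135.6 kN/m
Resisting = 126.6 + 310.1·tan34.5° = 126.6 + 213.2 = 339.8 kN/m
FS = 339.8 / 135.6 = 2.506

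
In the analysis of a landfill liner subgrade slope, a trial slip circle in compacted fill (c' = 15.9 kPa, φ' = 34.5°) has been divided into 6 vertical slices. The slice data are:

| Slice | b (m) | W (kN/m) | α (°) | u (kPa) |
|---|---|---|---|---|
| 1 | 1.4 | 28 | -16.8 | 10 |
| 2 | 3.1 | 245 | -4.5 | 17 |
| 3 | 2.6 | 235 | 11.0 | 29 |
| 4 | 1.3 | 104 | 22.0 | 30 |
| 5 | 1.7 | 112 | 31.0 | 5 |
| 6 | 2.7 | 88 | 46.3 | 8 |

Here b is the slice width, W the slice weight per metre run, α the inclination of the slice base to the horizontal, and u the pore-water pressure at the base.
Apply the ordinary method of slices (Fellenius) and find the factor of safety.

Ordinary method of slices: FS = Σ[c'·Δl_i + (W_i cosα_i − u_i·Δl_i)·tanφ'] / Σ W_i sinα_i, with Δl_i = b_i / cosα_i.
Slice 1: Δl = 1.4/cos(-16.8°) = 1.462 m; N'_1 = 28·cos(-16.8°) − 10·1.462 = 12.2; c'Δl = 23.25; W sinα = -8.1
Slice 2: Δl = 3.1/cos(-4.5°) = 3.110 m; N'_2 = 245·cos(-4.5°) − 17·3.110 = 191.4; c'Δl = 49.44; W sinα = -19.2
Slice 3: Δl = 2.6/cos11.0° = 2.649 m; N'_3 = 235·cos11.0° − 29·2.649 = 153.9; c'Δl = 42.11; W sinα = 44.8
Slice 4: Δl = 1.3/cos22.0° = 1.402 m; N'_4 = 104·cos22.0° − 30·1.402 = 54.4; c'Δl = 22.29; W sinα = 39.0
Slice 5: Δl = 1.7/cos31.0° = 1.983 m; N'_5 = 112·cos31.0° − 5·1.983 = 86.1; c'Δl = 31.53; W sinα = 57.7
Slice 6: Δl = 2.7/cos46.3° = 3.908 m; N'_6 = 88·cos46.3° − 8·3.908 = 29.5; c'Δl = 62.14; W sinα = 63.6
Σc'Δl = 230.8 kN/m; ΣN' = 527.4 kN/m; ΣW sinα = 177.8 kN/m
Resisting = 230.8 + 527.4·tan34.5° = 230.8 + 362.5 = 593.3 kN/m
FS = 593.3 / 177.8 = 3.337

FS = 3.34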